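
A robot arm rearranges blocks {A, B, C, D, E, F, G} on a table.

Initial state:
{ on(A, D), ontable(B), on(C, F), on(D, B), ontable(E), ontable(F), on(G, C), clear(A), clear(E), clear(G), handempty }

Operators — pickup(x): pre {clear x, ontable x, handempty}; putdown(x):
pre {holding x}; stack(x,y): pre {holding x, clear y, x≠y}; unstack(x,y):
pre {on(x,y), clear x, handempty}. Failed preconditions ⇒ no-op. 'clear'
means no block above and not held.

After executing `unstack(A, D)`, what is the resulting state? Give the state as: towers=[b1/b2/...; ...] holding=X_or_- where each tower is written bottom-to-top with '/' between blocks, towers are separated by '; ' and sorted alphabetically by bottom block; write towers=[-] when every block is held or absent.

towers=[B/D; E; F/C/G] holding=A

before: towers=[B/D/A; E; F/C/G] holding=-
pre[unstack(A, D)]: on(A,D) ok, clear(A) ok, handempty ok
all met → apply unstack(A, D)
after:  towers=[B/D; E; F/C/G] holding=A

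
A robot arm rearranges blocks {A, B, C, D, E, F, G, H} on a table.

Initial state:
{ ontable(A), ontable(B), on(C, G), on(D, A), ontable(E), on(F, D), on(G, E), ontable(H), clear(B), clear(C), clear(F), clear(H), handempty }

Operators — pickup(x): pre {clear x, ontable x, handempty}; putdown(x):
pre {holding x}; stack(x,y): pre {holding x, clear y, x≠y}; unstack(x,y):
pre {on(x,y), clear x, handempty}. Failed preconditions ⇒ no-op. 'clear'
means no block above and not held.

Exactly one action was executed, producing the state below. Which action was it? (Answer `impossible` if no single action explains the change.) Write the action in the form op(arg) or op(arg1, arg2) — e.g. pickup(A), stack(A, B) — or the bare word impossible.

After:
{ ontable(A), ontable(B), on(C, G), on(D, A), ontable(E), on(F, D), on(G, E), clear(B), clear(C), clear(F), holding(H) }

target: towers=[A/D/F; B; E/G/C] holding=H
         pickup(H) → towers=[A/D/F; B; E/G/C] holding=H  ← match
         pickup(B) → towers=[A/D/F; E/G/C; H] holding=B
     unstack(F, D) → towers=[A/D; B; E/G/C; H] holding=F
     unstack(C, G) → towers=[A/D/F; B; E/G; H] holding=C

pickup(H)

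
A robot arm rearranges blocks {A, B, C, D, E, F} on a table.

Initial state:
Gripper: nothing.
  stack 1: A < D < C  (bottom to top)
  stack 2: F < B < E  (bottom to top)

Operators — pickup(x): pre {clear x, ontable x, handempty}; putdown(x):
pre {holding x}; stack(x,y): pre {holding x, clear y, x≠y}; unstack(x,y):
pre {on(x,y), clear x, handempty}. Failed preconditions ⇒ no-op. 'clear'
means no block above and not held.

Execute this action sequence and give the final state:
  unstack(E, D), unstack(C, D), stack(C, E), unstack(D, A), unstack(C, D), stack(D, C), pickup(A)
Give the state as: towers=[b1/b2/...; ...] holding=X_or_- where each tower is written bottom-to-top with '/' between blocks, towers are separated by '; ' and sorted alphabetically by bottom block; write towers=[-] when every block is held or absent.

towers=[F/B/E/C/D] holding=A

step 1 (unstack(E, D)) [no-op]: towers=[A/D/C; F/B/E] holding=-
step 2 (unstack(C, D)): towers=[A/D; F/B/E] holding=C
step 3 (stack(C, E)): towers=[A/D; F/B/E/C] holding=-
step 4 (unstack(D, A)): towers=[A; F/B/E/C] holding=D
step 5 (unstack(C, D)) [no-op]: towers=[A; F/B/E/C] holding=D
step 6 (stack(D, C)): towers=[A; F/B/E/C/D] holding=-
step 7 (pickup(A)): towers=[F/B/E/C/D] holding=A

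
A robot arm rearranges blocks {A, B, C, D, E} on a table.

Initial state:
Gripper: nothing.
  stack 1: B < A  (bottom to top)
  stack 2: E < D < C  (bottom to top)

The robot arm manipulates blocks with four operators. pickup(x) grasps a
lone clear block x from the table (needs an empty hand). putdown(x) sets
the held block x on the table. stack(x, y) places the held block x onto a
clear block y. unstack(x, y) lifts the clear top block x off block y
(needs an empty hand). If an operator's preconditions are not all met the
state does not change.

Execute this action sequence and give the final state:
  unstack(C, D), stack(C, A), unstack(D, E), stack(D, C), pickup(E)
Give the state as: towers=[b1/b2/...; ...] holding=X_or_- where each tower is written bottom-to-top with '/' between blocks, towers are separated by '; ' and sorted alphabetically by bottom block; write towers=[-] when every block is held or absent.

towers=[B/A/C/D] holding=E

step 1 (unstack(C, D)): towers=[B/A; E/D] holding=C
step 2 (stack(C, A)): towers=[B/A/C; E/D] holding=-
step 3 (unstack(D, E)): towers=[B/A/C; E] holding=D
step 4 (stack(D, C)): towers=[B/A/C/D; E] holding=-
step 5 (pickup(E)): towers=[B/A/C/D] holding=E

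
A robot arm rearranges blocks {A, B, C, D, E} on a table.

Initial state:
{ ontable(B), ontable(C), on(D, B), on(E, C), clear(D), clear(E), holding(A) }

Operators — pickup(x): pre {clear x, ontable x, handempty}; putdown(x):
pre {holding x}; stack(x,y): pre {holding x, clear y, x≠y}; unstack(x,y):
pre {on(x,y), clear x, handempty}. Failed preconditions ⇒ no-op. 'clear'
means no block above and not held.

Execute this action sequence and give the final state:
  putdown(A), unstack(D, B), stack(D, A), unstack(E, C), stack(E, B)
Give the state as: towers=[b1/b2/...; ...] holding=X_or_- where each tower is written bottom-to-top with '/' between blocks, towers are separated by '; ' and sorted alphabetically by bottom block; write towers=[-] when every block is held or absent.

step 1 (putdown(A)): towers=[A; B/D; C/E] holding=-
step 2 (unstack(D, B)): towers=[A; B; C/E] holding=D
step 3 (stack(D, A)): towers=[A/D; B; C/E] holding=-
step 4 (unstack(E, C)): towers=[A/D; B; C] holding=E
step 5 (stack(E, B)): towers=[A/D; B/E; C] holding=-

towers=[A/D; B/E; C] holding=-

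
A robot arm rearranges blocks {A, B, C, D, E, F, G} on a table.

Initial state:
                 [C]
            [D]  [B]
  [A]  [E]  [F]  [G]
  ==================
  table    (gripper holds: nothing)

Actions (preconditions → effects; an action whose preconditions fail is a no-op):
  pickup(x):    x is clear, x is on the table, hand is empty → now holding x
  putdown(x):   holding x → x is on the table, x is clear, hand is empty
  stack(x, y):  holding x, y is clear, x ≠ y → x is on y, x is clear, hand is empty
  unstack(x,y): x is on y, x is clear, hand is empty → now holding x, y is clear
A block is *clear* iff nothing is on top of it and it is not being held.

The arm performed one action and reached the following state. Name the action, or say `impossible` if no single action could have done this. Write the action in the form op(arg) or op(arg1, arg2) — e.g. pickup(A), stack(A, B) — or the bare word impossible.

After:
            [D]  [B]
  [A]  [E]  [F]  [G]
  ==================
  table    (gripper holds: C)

target: towers=[A; E; F/D; G/B] holding=C
     unstack(D, F) → towers=[A; E; F; G/B/C] holding=D
         pickup(A) → towers=[E; F/D; G/B/C] holding=A
         pickup(E) → towers=[A; F/D; G/B/C] holding=E
     unstack(C, B) → towers=[A; E; F/D; G/B] holding=C  ← match

unstack(C, B)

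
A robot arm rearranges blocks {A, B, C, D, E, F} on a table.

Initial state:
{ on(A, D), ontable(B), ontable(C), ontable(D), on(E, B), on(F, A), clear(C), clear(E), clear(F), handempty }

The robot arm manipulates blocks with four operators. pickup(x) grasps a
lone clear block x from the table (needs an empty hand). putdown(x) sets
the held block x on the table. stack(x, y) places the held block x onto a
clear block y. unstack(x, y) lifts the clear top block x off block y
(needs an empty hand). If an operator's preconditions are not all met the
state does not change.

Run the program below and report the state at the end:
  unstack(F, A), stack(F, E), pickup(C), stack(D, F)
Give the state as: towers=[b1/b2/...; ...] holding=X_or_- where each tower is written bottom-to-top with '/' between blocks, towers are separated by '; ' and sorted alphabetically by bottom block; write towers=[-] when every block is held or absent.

towers=[B/E/F; D/A] holding=C

step 1 (unstack(F, A)): towers=[B/E; C; D/A] holding=F
step 2 (stack(F, E)): towers=[B/E/F; C; D/A] holding=-
step 3 (pickup(C)): towers=[B/E/F; D/A] holding=C
step 4 (stack(D, F)) [no-op]: towers=[B/E/F; D/A] holding=C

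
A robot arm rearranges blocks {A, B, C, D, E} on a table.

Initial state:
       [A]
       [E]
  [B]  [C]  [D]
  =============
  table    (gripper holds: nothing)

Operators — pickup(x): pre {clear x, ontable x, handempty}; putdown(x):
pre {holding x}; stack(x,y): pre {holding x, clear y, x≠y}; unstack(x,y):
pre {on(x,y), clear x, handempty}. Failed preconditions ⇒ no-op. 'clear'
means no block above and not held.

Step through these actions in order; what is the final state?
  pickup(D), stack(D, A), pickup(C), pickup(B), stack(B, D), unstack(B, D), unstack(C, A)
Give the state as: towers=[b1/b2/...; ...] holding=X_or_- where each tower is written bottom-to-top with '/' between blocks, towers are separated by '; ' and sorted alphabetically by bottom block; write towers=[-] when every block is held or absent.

step 1 (pickup(D)): towers=[B; C/E/A] holding=D
step 2 (stack(D, A)): towers=[B; C/E/A/D] holding=-
step 3 (pickup(C)) [no-op]: towers=[B; C/E/A/D] holding=-
step 4 (pickup(B)): towers=[C/E/A/D] holding=B
step 5 (stack(B, D)): towers=[C/E/A/D/B] holding=-
step 6 (unstack(B, D)): towers=[C/E/A/D] holding=B
step 7 (unstack(C, A)) [no-op]: towers=[C/E/A/D] holding=B

towers=[C/E/A/D] holding=B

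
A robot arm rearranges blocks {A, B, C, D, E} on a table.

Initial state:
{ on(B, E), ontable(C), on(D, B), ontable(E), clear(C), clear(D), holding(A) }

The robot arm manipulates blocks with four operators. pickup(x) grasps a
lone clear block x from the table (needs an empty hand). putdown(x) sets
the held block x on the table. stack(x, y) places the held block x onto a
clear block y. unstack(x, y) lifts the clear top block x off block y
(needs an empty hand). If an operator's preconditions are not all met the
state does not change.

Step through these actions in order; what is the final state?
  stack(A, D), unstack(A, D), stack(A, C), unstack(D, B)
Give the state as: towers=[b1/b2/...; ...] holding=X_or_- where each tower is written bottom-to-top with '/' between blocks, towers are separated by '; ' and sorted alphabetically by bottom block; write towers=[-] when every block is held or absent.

step 1 (stack(A, D)): towers=[C; E/B/D/A] holding=-
step 2 (unstack(A, D)): towers=[C; E/B/D] holding=A
step 3 (stack(A, C)): towers=[C/A; E/B/D] holding=-
step 4 (unstack(D, B)): towers=[C/A; E/B] holding=D

towers=[C/A; E/B] holding=D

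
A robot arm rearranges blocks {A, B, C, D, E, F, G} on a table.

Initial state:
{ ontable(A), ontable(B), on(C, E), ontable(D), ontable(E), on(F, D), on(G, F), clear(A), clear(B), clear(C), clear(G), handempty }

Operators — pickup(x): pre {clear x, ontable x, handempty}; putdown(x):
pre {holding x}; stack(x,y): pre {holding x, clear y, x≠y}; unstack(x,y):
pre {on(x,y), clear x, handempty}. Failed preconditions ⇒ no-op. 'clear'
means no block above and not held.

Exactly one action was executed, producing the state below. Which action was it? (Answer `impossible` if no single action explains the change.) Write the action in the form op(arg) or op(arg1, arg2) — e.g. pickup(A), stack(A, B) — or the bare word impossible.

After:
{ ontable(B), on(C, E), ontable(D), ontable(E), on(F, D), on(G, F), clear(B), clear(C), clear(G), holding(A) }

pickup(A)

target: towers=[B; D/F/G; E/C] holding=A
         pickup(B) → towers=[A; D/F/G; E/C] holding=B
     unstack(G, F) → towers=[A; B; D/F; E/C] holding=G
         pickup(A) → towers=[B; D/F/G; E/C] holding=A  ← match
     unstack(C, E) → towers=[A; B; D/F/G; E] holding=C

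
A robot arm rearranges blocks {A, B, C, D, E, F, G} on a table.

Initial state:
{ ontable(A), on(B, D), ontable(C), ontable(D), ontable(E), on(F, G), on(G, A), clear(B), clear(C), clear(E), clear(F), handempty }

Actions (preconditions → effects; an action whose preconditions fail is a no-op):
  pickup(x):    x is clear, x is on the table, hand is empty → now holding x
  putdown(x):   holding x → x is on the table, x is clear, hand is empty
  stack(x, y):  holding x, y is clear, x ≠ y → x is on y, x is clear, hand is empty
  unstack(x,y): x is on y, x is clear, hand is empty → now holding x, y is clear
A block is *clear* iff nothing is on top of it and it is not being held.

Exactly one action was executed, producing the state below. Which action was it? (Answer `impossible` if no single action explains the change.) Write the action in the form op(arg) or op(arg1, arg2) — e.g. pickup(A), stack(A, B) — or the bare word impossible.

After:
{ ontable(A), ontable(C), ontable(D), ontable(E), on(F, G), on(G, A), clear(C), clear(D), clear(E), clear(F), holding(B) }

target: towers=[A/G/F; C; D; E] holding=B
     unstack(B, D) → towers=[A/G/F; C; D; E] holding=B  ← match
     unstack(F, G) → towers=[A/G; C; D/B; E] holding=F
         pickup(E) → towers=[A/G/F; C; D/B] holding=E
         pickup(C) → towers=[A/G/F; D/B; E] holding=C

unstack(B, D)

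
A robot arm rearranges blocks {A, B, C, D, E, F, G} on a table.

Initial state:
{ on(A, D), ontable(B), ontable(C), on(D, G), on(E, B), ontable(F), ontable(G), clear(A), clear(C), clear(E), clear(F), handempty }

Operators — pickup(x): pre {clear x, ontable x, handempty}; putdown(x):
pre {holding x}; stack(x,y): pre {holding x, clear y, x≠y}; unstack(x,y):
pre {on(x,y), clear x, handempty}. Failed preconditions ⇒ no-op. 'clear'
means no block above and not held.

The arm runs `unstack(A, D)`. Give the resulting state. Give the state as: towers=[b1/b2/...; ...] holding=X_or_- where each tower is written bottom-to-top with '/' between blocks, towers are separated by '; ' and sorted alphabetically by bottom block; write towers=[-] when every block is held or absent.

before: towers=[B/E; C; F; G/D/A] holding=-
pre[unstack(A, D)]: on(A,D) ✓, clear(A) ✓, handempty ✓
all met → apply unstack(A, D)
after:  towers=[B/E; C; F; G/D] holding=A

towers=[B/E; C; F; G/D] holding=A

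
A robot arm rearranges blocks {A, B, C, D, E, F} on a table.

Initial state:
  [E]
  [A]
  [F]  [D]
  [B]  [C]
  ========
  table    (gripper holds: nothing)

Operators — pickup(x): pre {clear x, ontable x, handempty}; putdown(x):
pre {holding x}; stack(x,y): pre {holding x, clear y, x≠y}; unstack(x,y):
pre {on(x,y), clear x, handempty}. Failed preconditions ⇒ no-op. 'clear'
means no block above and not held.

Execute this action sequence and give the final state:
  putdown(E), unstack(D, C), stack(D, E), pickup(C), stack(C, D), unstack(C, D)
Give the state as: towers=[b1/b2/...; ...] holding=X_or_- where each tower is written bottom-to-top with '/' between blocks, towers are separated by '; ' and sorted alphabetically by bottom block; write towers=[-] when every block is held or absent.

towers=[B/F/A/E/D] holding=C

step 1 (putdown(E)) [no-op]: towers=[B/F/A/E; C/D] holding=-
step 2 (unstack(D, C)): towers=[B/F/A/E; C] holding=D
step 3 (stack(D, E)): towers=[B/F/A/E/D; C] holding=-
step 4 (pickup(C)): towers=[B/F/A/E/D] holding=C
step 5 (stack(C, D)): towers=[B/F/A/E/D/C] holding=-
step 6 (unstack(C, D)): towers=[B/F/A/E/D] holding=C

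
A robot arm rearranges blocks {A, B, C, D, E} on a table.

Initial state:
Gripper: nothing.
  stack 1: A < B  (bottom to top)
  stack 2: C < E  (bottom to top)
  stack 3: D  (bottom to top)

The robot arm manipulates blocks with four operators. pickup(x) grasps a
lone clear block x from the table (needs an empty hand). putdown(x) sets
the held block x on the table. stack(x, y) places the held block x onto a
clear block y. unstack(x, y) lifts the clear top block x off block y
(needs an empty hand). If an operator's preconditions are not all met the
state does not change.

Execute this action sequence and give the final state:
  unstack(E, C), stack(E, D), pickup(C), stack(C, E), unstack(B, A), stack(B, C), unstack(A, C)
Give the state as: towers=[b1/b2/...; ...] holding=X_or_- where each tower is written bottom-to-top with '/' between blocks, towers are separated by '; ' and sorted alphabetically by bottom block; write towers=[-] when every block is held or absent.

towers=[A; D/E/C/B] holding=-

step 1 (unstack(E, C)): towers=[A/B; C; D] holding=E
step 2 (stack(E, D)): towers=[A/B; C; D/E] holding=-
step 3 (pickup(C)): towers=[A/B; D/E] holding=C
step 4 (stack(C, E)): towers=[A/B; D/E/C] holding=-
step 5 (unstack(B, A)): towers=[A; D/E/C] holding=B
step 6 (stack(B, C)): towers=[A; D/E/C/B] holding=-
step 7 (unstack(A, C)) [no-op]: towers=[A; D/E/C/B] holding=-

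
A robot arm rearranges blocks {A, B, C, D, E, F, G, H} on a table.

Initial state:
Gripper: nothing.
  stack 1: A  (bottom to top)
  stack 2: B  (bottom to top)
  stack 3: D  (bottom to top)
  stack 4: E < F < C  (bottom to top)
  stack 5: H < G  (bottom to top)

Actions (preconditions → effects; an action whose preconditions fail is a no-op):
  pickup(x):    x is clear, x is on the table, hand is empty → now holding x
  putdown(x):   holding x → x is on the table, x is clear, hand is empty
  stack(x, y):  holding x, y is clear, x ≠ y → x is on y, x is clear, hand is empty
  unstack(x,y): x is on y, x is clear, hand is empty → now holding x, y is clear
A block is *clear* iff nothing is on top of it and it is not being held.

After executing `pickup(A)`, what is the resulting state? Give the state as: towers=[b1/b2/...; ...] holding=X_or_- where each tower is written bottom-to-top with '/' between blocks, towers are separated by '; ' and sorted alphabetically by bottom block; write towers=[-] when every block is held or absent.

before: towers=[A; B; D; E/F/C; H/G] holding=-
pre[pickup(A)]: clear(A) ok, ontable(A) ok, handempty ok
all met → apply pickup(A)
after:  towers=[B; D; E/F/C; H/G] holding=A

towers=[B; D; E/F/C; H/G] holding=A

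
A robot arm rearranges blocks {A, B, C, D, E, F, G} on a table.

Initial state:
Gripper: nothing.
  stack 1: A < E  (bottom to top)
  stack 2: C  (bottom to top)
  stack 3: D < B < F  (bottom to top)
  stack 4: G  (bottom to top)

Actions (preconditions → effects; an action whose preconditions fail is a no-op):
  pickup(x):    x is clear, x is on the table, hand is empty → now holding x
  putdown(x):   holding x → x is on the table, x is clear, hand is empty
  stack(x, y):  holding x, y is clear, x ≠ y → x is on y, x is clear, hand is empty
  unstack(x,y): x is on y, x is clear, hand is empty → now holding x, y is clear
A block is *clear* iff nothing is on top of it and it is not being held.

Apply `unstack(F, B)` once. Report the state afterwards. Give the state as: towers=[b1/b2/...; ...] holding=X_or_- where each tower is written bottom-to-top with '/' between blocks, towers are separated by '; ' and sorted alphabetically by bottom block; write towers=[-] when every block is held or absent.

towers=[A/E; C; D/B; G] holding=F

before: towers=[A/E; C; D/B/F; G] holding=-
pre[unstack(F, B)]: on(F,B) ok, clear(F) ok, handempty ok
all met → apply unstack(F, B)
after:  towers=[A/E; C; D/B; G] holding=F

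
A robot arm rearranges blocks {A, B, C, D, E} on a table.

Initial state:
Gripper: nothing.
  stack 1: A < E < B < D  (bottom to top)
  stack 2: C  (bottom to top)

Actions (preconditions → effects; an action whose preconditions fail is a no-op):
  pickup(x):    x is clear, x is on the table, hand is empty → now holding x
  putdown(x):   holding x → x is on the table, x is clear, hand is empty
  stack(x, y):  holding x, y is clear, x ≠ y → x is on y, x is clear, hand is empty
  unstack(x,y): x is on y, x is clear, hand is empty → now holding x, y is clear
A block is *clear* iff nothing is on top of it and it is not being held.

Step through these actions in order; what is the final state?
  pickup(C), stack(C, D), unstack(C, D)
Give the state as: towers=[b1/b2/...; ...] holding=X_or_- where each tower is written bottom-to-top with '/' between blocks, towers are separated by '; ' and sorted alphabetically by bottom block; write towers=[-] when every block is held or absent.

step 1 (pickup(C)): towers=[A/E/B/D] holding=C
step 2 (stack(C, D)): towers=[A/E/B/D/C] holding=-
step 3 (unstack(C, D)): towers=[A/E/B/D] holding=C

towers=[A/E/B/D] holding=C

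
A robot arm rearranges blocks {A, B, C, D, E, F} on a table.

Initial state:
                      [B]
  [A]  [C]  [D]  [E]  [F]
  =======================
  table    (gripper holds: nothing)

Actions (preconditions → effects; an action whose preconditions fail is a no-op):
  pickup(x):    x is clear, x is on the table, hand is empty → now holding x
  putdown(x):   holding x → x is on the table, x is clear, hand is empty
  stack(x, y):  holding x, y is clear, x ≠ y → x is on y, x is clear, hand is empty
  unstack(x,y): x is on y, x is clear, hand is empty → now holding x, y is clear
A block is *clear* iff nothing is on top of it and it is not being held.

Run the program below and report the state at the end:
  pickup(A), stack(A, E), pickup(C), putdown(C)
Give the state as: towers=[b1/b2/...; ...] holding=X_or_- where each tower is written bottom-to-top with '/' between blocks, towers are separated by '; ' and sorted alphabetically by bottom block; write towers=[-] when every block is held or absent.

step 1 (pickup(A)): towers=[C; D; E; F/B] holding=A
step 2 (stack(A, E)): towers=[C; D; E/A; F/B] holding=-
step 3 (pickup(C)): towers=[D; E/A; F/B] holding=C
step 4 (putdown(C)): towers=[C; D; E/A; F/B] holding=-

towers=[C; D; E/A; F/B] holding=-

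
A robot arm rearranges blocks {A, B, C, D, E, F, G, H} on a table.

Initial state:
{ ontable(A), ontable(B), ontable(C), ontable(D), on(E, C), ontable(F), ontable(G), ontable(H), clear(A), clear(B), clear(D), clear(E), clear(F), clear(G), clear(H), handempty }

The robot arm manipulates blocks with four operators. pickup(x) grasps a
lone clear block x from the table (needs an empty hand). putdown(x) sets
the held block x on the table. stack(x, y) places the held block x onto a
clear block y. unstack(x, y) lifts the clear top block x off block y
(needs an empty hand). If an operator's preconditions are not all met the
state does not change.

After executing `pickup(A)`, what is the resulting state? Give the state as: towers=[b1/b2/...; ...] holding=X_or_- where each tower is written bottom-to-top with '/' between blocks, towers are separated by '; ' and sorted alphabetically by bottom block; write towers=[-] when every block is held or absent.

before: towers=[A; B; C/E; D; F; G; H] holding=-
pre[pickup(A)]: clear(A) yes, ontable(A) yes, handempty yes
all met → apply pickup(A)
after:  towers=[B; C/E; D; F; G; H] holding=A

towers=[B; C/E; D; F; G; H] holding=A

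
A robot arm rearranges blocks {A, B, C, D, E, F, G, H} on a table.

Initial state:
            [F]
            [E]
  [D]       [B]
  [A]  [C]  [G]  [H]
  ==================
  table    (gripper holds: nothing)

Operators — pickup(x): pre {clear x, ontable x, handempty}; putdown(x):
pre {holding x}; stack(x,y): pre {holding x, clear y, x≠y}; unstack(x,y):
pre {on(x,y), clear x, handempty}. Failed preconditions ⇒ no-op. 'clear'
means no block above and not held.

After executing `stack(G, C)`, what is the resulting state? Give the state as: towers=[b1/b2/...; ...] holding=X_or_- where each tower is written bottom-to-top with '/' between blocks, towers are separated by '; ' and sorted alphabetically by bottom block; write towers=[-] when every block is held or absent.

before: towers=[A/D; C; G/B/E/F; H] holding=-
pre[stack(G, C)]: holding(G) ✗, clear(C) ✓, G≠C ✓
holding(G) unmet → stack(G, C) is a no-op
after:  towers=[A/D; C; G/B/E/F; H] holding=-

towers=[A/D; C; G/B/E/F; H] holding=-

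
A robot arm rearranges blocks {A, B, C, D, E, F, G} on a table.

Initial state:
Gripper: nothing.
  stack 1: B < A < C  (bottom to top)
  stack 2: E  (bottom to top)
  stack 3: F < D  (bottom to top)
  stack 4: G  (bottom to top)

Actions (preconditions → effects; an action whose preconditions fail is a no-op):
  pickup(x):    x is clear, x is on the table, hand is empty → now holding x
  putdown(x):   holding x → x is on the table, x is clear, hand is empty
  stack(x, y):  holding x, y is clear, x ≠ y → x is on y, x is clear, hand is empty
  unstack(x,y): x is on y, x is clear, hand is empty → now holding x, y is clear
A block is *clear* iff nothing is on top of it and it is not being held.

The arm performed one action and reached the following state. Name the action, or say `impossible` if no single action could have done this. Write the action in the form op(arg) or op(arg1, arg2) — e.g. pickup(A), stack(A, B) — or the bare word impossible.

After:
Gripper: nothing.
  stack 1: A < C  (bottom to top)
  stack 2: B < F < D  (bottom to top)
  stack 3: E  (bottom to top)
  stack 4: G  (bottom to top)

impossible

target: towers=[A/C; B/F/D; E; G] holding=-
         pickup(G) → towers=[B/A/C; E; F/D] holding=G
     unstack(D, F) → towers=[B/A/C; E; F; G] holding=D
         pickup(E) → towers=[B/A/C; F/D; G] holding=E
     unstack(C, A) → towers=[B/A; E; F/D; G] holding=C
none of the 4 applicable actions match → impossible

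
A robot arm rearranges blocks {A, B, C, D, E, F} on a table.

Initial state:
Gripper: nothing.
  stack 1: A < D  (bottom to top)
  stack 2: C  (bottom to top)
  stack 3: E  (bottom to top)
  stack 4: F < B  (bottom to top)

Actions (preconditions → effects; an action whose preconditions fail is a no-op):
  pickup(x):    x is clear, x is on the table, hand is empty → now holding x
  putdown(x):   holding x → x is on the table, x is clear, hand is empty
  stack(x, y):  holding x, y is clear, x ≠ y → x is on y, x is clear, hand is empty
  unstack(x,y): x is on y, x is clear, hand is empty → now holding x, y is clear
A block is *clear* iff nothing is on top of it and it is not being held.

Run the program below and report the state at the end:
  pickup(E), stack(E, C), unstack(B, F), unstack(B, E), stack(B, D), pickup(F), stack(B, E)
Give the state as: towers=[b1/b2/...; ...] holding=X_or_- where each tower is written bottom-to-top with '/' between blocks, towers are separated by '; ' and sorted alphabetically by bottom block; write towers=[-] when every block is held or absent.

step 1 (pickup(E)): towers=[A/D; C; F/B] holding=E
step 2 (stack(E, C)): towers=[A/D; C/E; F/B] holding=-
step 3 (unstack(B, F)): towers=[A/D; C/E; F] holding=B
step 4 (unstack(B, E)) [no-op]: towers=[A/D; C/E; F] holding=B
step 5 (stack(B, D)): towers=[A/D/B; C/E; F] holding=-
step 6 (pickup(F)): towers=[A/D/B; C/E] holding=F
step 7 (stack(B, E)) [no-op]: towers=[A/D/B; C/E] holding=F

towers=[A/D/B; C/E] holding=F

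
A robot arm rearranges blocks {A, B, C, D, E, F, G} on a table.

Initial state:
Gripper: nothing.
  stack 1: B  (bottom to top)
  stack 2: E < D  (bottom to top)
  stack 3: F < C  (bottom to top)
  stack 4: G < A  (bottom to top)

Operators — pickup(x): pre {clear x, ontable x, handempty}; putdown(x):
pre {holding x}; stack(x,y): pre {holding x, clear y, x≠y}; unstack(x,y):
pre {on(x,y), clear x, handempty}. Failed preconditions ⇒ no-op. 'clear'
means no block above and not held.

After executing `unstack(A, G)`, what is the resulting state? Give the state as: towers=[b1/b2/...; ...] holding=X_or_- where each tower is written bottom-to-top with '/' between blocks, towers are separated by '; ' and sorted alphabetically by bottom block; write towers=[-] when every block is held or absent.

before: towers=[B; E/D; F/C; G/A] holding=-
pre[unstack(A, G)]: on(A,G) yes, clear(A) yes, handempty yes
all met → apply unstack(A, G)
after:  towers=[B; E/D; F/C; G] holding=A

towers=[B; E/D; F/C; G] holding=A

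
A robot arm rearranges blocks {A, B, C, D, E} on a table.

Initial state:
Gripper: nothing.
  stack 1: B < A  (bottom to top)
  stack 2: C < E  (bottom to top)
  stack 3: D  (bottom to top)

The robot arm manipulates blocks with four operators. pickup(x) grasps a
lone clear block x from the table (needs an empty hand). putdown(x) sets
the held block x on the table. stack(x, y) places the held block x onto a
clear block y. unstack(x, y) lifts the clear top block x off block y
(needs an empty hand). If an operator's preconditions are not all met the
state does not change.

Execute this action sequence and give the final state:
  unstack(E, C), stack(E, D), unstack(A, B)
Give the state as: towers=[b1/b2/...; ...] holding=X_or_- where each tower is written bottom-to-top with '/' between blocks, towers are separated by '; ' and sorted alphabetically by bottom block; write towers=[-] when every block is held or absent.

towers=[B; C; D/E] holding=A

step 1 (unstack(E, C)): towers=[B/A; C; D] holding=E
step 2 (stack(E, D)): towers=[B/A; C; D/E] holding=-
step 3 (unstack(A, B)): towers=[B; C; D/E] holding=A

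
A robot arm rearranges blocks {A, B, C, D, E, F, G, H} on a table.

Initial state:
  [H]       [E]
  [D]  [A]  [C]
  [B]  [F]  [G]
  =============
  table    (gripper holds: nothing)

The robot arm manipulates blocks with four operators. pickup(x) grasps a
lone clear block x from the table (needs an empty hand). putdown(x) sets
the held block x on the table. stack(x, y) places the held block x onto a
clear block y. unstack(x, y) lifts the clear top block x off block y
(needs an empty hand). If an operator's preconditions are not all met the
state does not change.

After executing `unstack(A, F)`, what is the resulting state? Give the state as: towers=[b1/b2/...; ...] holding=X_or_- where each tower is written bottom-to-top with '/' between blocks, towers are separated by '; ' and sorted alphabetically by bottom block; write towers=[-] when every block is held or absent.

before: towers=[B/D/H; F/A; G/C/E] holding=-
pre[unstack(A, F)]: on(A,F) ✓, clear(A) ✓, handempty ✓
all met → apply unstack(A, F)
after:  towers=[B/D/H; F; G/C/E] holding=A

towers=[B/D/H; F; G/C/E] holding=A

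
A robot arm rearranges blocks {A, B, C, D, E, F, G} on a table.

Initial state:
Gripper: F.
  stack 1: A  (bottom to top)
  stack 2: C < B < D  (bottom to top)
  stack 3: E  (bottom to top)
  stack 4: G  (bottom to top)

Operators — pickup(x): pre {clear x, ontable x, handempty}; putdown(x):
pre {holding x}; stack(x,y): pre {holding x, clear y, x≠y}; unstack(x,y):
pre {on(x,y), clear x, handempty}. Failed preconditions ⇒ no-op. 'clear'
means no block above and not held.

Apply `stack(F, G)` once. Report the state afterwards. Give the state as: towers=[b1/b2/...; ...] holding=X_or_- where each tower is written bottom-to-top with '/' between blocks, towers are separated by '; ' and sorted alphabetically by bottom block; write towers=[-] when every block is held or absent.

towers=[A; C/B/D; E; G/F] holding=-

before: towers=[A; C/B/D; E; G] holding=F
pre[stack(F, G)]: holding(F) yes, clear(G) yes, F≠G yes
all met → apply stack(F, G)
after:  towers=[A; C/B/D; E; G/F] holding=-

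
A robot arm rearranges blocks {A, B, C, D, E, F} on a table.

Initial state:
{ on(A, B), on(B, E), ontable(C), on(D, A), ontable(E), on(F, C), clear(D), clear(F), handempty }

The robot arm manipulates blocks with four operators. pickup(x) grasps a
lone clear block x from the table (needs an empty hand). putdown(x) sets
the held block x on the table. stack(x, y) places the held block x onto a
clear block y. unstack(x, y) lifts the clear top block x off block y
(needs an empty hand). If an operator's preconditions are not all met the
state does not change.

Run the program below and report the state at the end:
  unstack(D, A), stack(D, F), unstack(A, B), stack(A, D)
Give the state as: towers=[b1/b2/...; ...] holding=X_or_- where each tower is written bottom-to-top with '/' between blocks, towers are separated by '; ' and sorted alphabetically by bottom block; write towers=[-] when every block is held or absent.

towers=[C/F/D/A; E/B] holding=-

step 1 (unstack(D, A)): towers=[C/F; E/B/A] holding=D
step 2 (stack(D, F)): towers=[C/F/D; E/B/A] holding=-
step 3 (unstack(A, B)): towers=[C/F/D; E/B] holding=A
step 4 (stack(A, D)): towers=[C/F/D/A; E/B] holding=-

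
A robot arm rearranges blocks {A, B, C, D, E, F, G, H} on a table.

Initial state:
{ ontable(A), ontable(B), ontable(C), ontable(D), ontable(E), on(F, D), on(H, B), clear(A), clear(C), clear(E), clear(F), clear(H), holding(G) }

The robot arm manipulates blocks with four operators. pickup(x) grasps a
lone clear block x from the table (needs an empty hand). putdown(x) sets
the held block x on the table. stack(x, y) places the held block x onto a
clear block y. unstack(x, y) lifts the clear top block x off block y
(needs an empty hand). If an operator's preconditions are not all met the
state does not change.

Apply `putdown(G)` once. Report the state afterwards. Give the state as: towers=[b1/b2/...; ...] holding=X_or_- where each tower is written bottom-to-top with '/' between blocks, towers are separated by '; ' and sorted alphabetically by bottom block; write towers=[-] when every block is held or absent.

towers=[A; B/H; C; D/F; E; G] holding=-

before: towers=[A; B/H; C; D/F; E] holding=G
pre[putdown(G)]: holding(G) ✓
all met → apply putdown(G)
after:  towers=[A; B/H; C; D/F; E; G] holding=-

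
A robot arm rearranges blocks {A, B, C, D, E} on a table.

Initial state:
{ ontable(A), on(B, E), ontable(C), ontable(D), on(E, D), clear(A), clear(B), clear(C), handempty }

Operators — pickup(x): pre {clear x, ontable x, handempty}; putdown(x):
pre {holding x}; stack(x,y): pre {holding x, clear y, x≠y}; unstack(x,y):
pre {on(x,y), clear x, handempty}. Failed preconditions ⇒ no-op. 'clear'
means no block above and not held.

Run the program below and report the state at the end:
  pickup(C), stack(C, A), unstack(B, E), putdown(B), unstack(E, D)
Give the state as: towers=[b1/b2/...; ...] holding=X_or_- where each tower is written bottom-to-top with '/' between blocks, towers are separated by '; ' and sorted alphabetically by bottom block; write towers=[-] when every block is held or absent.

step 1 (pickup(C)): towers=[A; D/E/B] holding=C
step 2 (stack(C, A)): towers=[A/C; D/E/B] holding=-
step 3 (unstack(B, E)): towers=[A/C; D/E] holding=B
step 4 (putdown(B)): towers=[A/C; B; D/E] holding=-
step 5 (unstack(E, D)): towers=[A/C; B; D] holding=E

towers=[A/C; B; D] holding=E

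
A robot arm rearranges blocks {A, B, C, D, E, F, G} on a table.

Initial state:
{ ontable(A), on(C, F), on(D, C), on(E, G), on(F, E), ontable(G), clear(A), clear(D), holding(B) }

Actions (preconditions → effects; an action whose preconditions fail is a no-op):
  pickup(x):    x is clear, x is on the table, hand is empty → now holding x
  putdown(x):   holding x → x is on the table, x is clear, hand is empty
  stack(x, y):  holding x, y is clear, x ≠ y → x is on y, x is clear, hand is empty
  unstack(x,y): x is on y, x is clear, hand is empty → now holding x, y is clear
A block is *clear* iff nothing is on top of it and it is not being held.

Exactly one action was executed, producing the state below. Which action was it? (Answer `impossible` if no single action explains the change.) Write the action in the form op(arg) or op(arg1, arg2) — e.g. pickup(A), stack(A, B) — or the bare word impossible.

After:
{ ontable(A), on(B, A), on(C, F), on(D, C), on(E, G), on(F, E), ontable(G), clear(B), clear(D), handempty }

target: towers=[A/B; G/E/F/C/D] holding=-
        putdown(B) → towers=[A; B; G/E/F/C/D] holding=-
       stack(B, D) → towers=[A; G/E/F/C/D/B] holding=-
       stack(B, A) → towers=[A/B; G/E/F/C/D] holding=-  ← match

stack(B, A)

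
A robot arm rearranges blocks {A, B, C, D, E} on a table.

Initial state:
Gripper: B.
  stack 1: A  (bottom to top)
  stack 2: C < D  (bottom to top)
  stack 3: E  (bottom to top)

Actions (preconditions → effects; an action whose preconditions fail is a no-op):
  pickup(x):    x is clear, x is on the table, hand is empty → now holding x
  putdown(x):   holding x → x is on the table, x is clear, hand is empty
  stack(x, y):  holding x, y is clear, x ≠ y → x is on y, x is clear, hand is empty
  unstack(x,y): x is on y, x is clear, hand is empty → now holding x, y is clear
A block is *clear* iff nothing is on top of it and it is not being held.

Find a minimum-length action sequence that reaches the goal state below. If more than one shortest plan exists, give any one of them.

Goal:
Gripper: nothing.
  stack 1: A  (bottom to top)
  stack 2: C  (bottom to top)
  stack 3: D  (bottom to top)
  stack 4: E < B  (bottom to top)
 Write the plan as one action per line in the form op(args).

step 1 (stack(B, E)): towers=[A; C/D; E/B] holding=-
step 2 (unstack(D, C)): towers=[A; C; E/B] holding=D
step 3 (putdown(D)): towers=[A; C; D; E/B] holding=-
goal check: towers=[A; C; D; E/B] holding=- — reached (length 3, optimal by BFS)

stack(B, E)
unstack(D, C)
putdown(D)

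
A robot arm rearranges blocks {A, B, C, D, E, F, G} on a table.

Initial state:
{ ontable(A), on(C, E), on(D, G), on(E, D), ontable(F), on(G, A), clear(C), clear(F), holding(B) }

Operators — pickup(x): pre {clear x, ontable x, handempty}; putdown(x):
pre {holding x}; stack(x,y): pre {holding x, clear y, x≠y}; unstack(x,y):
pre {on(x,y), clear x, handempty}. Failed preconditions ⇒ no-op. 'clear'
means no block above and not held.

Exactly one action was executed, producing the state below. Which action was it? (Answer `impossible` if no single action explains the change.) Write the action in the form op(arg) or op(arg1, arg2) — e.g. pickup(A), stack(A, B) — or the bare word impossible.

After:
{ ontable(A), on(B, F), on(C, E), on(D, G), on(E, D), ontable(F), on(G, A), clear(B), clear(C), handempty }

stack(B, F)

target: towers=[A/G/D/E/C; F/B] holding=-
        putdown(B) → towers=[A/G/D/E/C; B; F] holding=-
       stack(B, F) → towers=[A/G/D/E/C; F/B] holding=-  ← match
       stack(B, C) → towers=[A/G/D/E/C/B; F] holding=-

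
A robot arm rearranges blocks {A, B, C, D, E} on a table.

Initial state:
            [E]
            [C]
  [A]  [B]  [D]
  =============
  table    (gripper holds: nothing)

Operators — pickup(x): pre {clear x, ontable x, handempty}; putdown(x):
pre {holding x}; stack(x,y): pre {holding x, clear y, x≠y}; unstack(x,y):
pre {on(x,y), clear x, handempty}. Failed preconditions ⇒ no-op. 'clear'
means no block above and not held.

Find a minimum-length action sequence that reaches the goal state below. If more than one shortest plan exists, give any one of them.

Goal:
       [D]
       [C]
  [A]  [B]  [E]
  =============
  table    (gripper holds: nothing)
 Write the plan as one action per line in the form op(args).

step 1 (unstack(E, C)): towers=[A; B; D/C] holding=E
step 2 (putdown(E)): towers=[A; B; D/C; E] holding=-
step 3 (unstack(C, D)): towers=[A; B; D; E] holding=C
step 4 (stack(C, B)): towers=[A; B/C; D; E] holding=-
step 5 (pickup(D)): towers=[A; B/C; E] holding=D
step 6 (stack(D, C)): towers=[A; B/C/D; E] holding=-
goal check: towers=[A; B/C/D; E] holding=- — reached (length 6, optimal by BFS)

unstack(E, C)
putdown(E)
unstack(C, D)
stack(C, B)
pickup(D)
stack(D, C)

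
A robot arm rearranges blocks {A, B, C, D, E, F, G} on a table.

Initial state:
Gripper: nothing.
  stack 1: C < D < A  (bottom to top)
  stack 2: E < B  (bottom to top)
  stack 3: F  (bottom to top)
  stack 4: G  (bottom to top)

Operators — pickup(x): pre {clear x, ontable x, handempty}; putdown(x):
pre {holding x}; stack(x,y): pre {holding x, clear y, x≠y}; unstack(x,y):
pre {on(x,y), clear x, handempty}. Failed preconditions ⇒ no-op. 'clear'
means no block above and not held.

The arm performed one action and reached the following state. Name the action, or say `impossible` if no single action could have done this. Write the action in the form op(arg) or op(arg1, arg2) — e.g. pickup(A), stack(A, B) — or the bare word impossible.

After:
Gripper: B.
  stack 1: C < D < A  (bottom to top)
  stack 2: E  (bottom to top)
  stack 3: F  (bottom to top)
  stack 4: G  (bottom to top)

unstack(B, E)

target: towers=[C/D/A; E; F; G] holding=B
     unstack(B, E) → towers=[C/D/A; E; F; G] holding=B  ← match
         pickup(F) → towers=[C/D/A; E/B; G] holding=F
         pickup(G) → towers=[C/D/A; E/B; F] holding=G
     unstack(A, D) → towers=[C/D; E/B; F; G] holding=A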